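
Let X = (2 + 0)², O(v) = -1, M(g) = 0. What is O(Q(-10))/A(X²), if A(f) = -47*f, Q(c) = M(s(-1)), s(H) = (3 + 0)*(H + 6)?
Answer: 1/752 ≈ 0.0013298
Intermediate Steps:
s(H) = 18 + 3*H (s(H) = 3*(6 + H) = 18 + 3*H)
Q(c) = 0
X = 4 (X = 2² = 4)
O(Q(-10))/A(X²) = -1/((-47*4²)) = -1/((-47*16)) = -1/(-752) = -1*(-1/752) = 1/752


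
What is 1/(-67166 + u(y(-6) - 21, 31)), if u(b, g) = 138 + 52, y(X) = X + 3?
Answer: -1/66976 ≈ -1.4931e-5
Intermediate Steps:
y(X) = 3 + X
u(b, g) = 190
1/(-67166 + u(y(-6) - 21, 31)) = 1/(-67166 + 190) = 1/(-66976) = -1/66976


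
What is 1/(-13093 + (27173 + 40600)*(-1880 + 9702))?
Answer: 1/530107313 ≈ 1.8864e-9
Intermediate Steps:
1/(-13093 + (27173 + 40600)*(-1880 + 9702)) = 1/(-13093 + 67773*7822) = 1/(-13093 + 530120406) = 1/530107313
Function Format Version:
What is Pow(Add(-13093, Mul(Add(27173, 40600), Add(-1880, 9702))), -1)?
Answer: Rational(1, 530107313) ≈ 1.8864e-9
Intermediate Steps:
Pow(Add(-13093, Mul(Add(27173, 40600), Add(-1880, 9702))), -1) = Pow(Add(-13093, Mul(67773, 7822)), -1) = Pow(Add(-13093, 530120406), -1) = Pow(530107313, -1) = Rational(1, 530107313)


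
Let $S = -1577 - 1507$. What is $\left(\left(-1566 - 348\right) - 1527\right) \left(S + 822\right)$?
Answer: $7783542$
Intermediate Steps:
$S = -3084$ ($S = -1577 - 1507 = -3084$)
$\left(\left(-1566 - 348\right) - 1527\right) \left(S + 822\right) = \left(\left(-1566 - 348\right) - 1527\right) \left(-3084 + 822\right) = \left(-1914 - 1527\right) \left(-2262\right) = \left(-3441\right) \left(-2262\right) = 7783542$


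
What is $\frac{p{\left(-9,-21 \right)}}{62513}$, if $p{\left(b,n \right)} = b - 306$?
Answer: $- \frac{315}{62513} \approx -0.005039$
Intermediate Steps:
$p{\left(b,n \right)} = -306 + b$
$\frac{p{\left(-9,-21 \right)}}{62513} = \frac{-306 - 9}{62513} = \left(-315\right) \frac{1}{62513} = - \frac{315}{62513}$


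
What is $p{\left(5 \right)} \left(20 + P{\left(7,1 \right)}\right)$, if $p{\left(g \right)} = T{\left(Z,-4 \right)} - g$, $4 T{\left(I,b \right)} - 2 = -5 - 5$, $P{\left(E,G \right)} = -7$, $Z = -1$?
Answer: $-91$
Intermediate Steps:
$T{\left(I,b \right)} = -2$ ($T{\left(I,b \right)} = \frac{1}{2} + \frac{-5 - 5}{4} = \frac{1}{2} + \frac{1}{4} \left(-10\right) = \frac{1}{2} - \frac{5}{2} = -2$)
$p{\left(g \right)} = -2 - g$
$p{\left(5 \right)} \left(20 + P{\left(7,1 \right)}\right) = \left(-2 - 5\right) \left(20 - 7\right) = \left(-2 - 5\right) 13 = \left(-7\right) 13 = -91$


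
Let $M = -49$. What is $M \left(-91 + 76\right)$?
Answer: $735$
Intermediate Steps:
$M \left(-91 + 76\right) = - 49 \left(-91 + 76\right) = \left(-49\right) \left(-15\right) = 735$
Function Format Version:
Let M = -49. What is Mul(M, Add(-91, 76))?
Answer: 735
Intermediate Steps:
Mul(M, Add(-91, 76)) = Mul(-49, Add(-91, 76)) = Mul(-49, -15) = 735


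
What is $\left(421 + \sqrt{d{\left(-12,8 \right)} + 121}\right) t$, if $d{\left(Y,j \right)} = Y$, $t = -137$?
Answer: $-57677 - 137 \sqrt{109} \approx -59107.0$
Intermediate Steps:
$\left(421 + \sqrt{d{\left(-12,8 \right)} + 121}\right) t = \left(421 + \sqrt{-12 + 121}\right) \left(-137\right) = \left(421 + \sqrt{109}\right) \left(-137\right) = -57677 - 137 \sqrt{109}$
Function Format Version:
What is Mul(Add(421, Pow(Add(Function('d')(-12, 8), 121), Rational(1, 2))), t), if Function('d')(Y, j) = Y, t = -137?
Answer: Add(-57677, Mul(-137, Pow(109, Rational(1, 2)))) ≈ -59107.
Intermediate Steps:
Mul(Add(421, Pow(Add(Function('d')(-12, 8), 121), Rational(1, 2))), t) = Mul(Add(421, Pow(Add(-12, 121), Rational(1, 2))), -137) = Mul(Add(421, Pow(109, Rational(1, 2))), -137) = Add(-57677, Mul(-137, Pow(109, Rational(1, 2))))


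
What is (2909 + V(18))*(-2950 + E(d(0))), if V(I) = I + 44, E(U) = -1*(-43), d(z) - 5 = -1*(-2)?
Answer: -8636697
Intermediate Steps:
d(z) = 7 (d(z) = 5 - 1*(-2) = 5 + 2 = 7)
E(U) = 43
V(I) = 44 + I
(2909 + V(18))*(-2950 + E(d(0))) = (2909 + (44 + 18))*(-2950 + 43) = (2909 + 62)*(-2907) = 2971*(-2907) = -8636697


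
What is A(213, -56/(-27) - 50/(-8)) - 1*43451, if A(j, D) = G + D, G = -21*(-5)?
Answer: -4680469/108 ≈ -43338.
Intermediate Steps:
G = 105
A(j, D) = 105 + D
A(213, -56/(-27) - 50/(-8)) - 1*43451 = (105 + (-56/(-27) - 50/(-8))) - 1*43451 = (105 + (-56*(-1/27) - 50*(-1/8))) - 43451 = (105 + (56/27 + 25/4)) - 43451 = (105 + 899/108) - 43451 = 12239/108 - 43451 = -4680469/108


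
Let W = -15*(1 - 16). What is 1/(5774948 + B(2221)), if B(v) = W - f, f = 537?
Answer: 1/5774636 ≈ 1.7317e-7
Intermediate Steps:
W = 225 (W = -15*(-15) = 225)
B(v) = -312 (B(v) = 225 - 1*537 = 225 - 537 = -312)
1/(5774948 + B(2221)) = 1/(5774948 - 312) = 1/5774636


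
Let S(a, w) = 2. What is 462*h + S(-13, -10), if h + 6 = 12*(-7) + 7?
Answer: -38344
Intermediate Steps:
h = -83 (h = -6 + (12*(-7) + 7) = -6 + (-84 + 7) = -6 - 77 = -83)
462*h + S(-13, -10) = 462*(-83) + 2 = -38346 + 2 = -38344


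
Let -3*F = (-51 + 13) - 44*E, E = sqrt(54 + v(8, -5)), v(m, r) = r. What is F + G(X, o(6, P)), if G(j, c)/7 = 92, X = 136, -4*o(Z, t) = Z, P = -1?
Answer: 2278/3 ≈ 759.33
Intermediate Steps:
o(Z, t) = -Z/4
E = 7 (E = sqrt(54 - 5) = sqrt(49) = 7)
G(j, c) = 644 (G(j, c) = 7*92 = 644)
F = 346/3 (F = -((-51 + 13) - 44*7)/3 = -(-38 - 308)/3 = -1/3*(-346) = 346/3 ≈ 115.33)
F + G(X, o(6, P)) = 346/3 + 644 = 2278/3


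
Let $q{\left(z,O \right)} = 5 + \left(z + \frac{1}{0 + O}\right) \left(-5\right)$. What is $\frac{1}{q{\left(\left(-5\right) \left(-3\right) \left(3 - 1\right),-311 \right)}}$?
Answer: $- \frac{311}{45090} \approx -0.0068973$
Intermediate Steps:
$q{\left(z,O \right)} = 5 - 5 z - \frac{5}{O}$ ($q{\left(z,O \right)} = 5 + \left(z + \frac{1}{O}\right) \left(-5\right) = 5 - \left(5 z + \frac{5}{O}\right) = 5 - 5 z - \frac{5}{O}$)
$\frac{1}{q{\left(\left(-5\right) \left(-3\right) \left(3 - 1\right),-311 \right)}} = \frac{1}{5 - 5 \left(-5\right) \left(-3\right) \left(3 - 1\right) - \frac{5}{-311}} = \frac{1}{5 - 5 \cdot 15 \left(3 - 1\right) - - \frac{5}{311}} = \frac{1}{5 - 5 \cdot 15 \cdot 2 + \frac{5}{311}} = \frac{1}{5 - 150 + \frac{5}{311}} = \frac{1}{- \frac{45090}{311}} = - \frac{311}{45090}$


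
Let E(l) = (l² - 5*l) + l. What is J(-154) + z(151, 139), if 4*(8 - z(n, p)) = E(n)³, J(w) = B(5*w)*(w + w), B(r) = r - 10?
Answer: -10936612078381/4 ≈ -2.7342e+12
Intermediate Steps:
B(r) = -10 + r
J(w) = 2*w*(-10 + 5*w) (J(w) = (-10 + 5*w)*(w + w) = (-10 + 5*w)*(2*w) = 2*w*(-10 + 5*w))
E(l) = l² - 4*l
z(n, p) = 8 - n³*(-4 + n)³/4
J(-154) + z(151, 139) = 10*(-154)*(-2 - 154) + (8 - ¼*151³*(-4 + 151)³) = 10*(-154)*(-156) + (8 - ¼*3442951*147³) = 240240 + (8 - ¼*3442951*3176523) = 240240 + (8 - 10936613039373/4) = 240240 - 10936613039341/4 = -10936612078381/4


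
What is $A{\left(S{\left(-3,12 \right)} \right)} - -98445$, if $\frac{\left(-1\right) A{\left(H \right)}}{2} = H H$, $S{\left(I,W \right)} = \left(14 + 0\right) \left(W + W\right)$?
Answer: $-127347$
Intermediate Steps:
$S{\left(I,W \right)} = 28 W$ ($S{\left(I,W \right)} = 14 \cdot 2 W = 28 W$)
$A{\left(H \right)} = - 2 H^{2}$ ($A{\left(H \right)} = - 2 H H = - 2 H^{2}$)
$A{\left(S{\left(-3,12 \right)} \right)} - -98445 = - 2 \left(28 \cdot 12\right)^{2} - -98445 = - 2 \cdot 336^{2} + 98445 = \left(-2\right) 112896 + 98445 = -225792 + 98445 = -127347$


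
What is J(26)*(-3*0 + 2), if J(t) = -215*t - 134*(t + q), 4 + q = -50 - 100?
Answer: 23124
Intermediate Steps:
q = -154 (q = -4 + (-50 - 100) = -4 - 150 = -154)
J(t) = 20636 - 349*t (J(t) = -215*t - 134*(t - 154) = -215*t - 134*(-154 + t) = -215*t + (20636 - 134*t) = 20636 - 349*t)
J(26)*(-3*0 + 2) = (20636 - 349*26)*(-3*0 + 2) = (20636 - 9074)*(0 + 2) = 11562*2 = 23124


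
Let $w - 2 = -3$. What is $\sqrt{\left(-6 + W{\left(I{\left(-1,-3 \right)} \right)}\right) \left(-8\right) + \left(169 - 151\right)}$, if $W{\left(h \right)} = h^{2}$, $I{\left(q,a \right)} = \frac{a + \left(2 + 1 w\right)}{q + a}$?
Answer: $8$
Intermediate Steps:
$w = -1$ ($w = 2 - 3 = -1$)
$I{\left(q,a \right)} = \frac{1 + a}{a + q}$ ($I{\left(q,a \right)} = \frac{a + \left(2 + 1 \left(-1\right)\right)}{q + a} = \frac{a + \left(2 - 1\right)}{a + q} = \frac{a + 1}{a + q} = \frac{1 + a}{a + q}$)
$\sqrt{\left(-6 + W{\left(I{\left(-1,-3 \right)} \right)}\right) \left(-8\right) + \left(169 - 151\right)} = \sqrt{\left(-6 + \left(\frac{1 - 3}{-3 - 1}\right)^{2}\right) \left(-8\right) + \left(169 - 151\right)} = \sqrt{\left(-6 + \left(\frac{1}{-4} \left(-2\right)\right)^{2}\right) \left(-8\right) + 18} = \sqrt{\left(-6 + \left(\left(- \frac{1}{4}\right) \left(-2\right)\right)^{2}\right) \left(-8\right) + 18} = \sqrt{\left(-6 + \left(\frac{1}{2}\right)^{2}\right) \left(-8\right) + 18} = \sqrt{\left(-6 + \frac{1}{4}\right) \left(-8\right) + 18} = \sqrt{\left(- \frac{23}{4}\right) \left(-8\right) + 18} = \sqrt{46 + 18} = \sqrt{64} = 8$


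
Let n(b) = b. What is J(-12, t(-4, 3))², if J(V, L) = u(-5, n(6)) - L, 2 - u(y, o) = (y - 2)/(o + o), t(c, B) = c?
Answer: 6241/144 ≈ 43.340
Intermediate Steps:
u(y, o) = 2 - (-2 + y)/(2*o) (u(y, o) = 2 - (y - 2)/(o + o) = 2 - (-2 + y)/(2*o))
J(V, L) = 31/12 - L (J(V, L) = (½)*(2 - 1*(-5) + 4*6)/6 - L = (½)*(⅙)*(2 + 5 + 24) - L = (½)*(⅙)*31 - L = 31/12 - L)
J(-12, t(-4, 3))² = (31/12 - 1*(-4))² = (31/12 + 4)² = (79/12)² = 6241/144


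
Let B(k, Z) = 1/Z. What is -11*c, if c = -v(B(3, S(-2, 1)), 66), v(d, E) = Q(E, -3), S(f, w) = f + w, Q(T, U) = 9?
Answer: 99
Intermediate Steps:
v(d, E) = 9
c = -9 (c = -1*9 = -9)
-11*c = -11*(-9) = 99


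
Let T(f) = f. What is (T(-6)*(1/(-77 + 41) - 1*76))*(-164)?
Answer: -224434/3 ≈ -74811.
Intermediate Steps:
(T(-6)*(1/(-77 + 41) - 1*76))*(-164) = -6*(1/(-77 + 41) - 1*76)*(-164) = -6*(1/(-36) - 76)*(-164) = -6*(-1/36 - 76)*(-164) = -6*(-2737/36)*(-164) = (2737/6)*(-164) = -224434/3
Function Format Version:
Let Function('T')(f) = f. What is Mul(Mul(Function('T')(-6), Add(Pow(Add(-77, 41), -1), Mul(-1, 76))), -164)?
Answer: Rational(-224434, 3) ≈ -74811.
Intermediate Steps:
Mul(Mul(Function('T')(-6), Add(Pow(Add(-77, 41), -1), Mul(-1, 76))), -164) = Mul(Mul(-6, Add(Pow(Add(-77, 41), -1), Mul(-1, 76))), -164) = Mul(Mul(-6, Add(Pow(-36, -1), -76)), -164) = Mul(Mul(-6, Add(Rational(-1, 36), -76)), -164) = Mul(Mul(-6, Rational(-2737, 36)), -164) = Mul(Rational(2737, 6), -164) = Rational(-224434, 3)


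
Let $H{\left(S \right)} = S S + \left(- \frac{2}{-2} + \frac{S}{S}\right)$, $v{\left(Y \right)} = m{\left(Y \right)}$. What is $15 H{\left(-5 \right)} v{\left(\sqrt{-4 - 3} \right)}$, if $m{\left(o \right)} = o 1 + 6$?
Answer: $2430 + 405 i \sqrt{7} \approx 2430.0 + 1071.5 i$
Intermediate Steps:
$m{\left(o \right)} = 6 + o$ ($m{\left(o \right)} = o + 6 = 6 + o$)
$v{\left(Y \right)} = 6 + Y$
$H{\left(S \right)} = 2 + S^{2}$ ($H{\left(S \right)} = S^{2} + \left(\left(-2\right) \left(- \frac{1}{2}\right) + 1\right) = S^{2} + \left(1 + 1\right) = S^{2} + 2 = 2 + S^{2}$)
$15 H{\left(-5 \right)} v{\left(\sqrt{-4 - 3} \right)} = 15 \left(2 + \left(-5\right)^{2}\right) \left(6 + \sqrt{-4 - 3}\right) = 15 \left(2 + 25\right) \left(6 + \sqrt{-7}\right) = 15 \cdot 27 \left(6 + i \sqrt{7}\right) = 15 \left(162 + 27 i \sqrt{7}\right) = 2430 + 405 i \sqrt{7}$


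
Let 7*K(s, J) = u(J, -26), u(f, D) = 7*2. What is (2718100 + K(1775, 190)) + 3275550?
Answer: 5993652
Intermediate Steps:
u(f, D) = 14
K(s, J) = 2 (K(s, J) = (⅐)*14 = 2)
(2718100 + K(1775, 190)) + 3275550 = (2718100 + 2) + 3275550 = 2718102 + 3275550 = 5993652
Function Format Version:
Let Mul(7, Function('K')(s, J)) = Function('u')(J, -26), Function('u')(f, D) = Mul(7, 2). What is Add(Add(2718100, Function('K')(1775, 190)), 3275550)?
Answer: 5993652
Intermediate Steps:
Function('u')(f, D) = 14
Function('K')(s, J) = 2 (Function('K')(s, J) = Mul(Rational(1, 7), 14) = 2)
Add(Add(2718100, Function('K')(1775, 190)), 3275550) = Add(Add(2718100, 2), 3275550) = Add(2718102, 3275550) = 5993652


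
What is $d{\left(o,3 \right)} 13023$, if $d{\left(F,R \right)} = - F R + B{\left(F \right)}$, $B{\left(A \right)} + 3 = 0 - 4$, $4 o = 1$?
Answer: $- \frac{403713}{4} \approx -1.0093 \cdot 10^{5}$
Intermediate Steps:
$o = \frac{1}{4}$ ($o = \frac{1}{4} \cdot 1 = \frac{1}{4} \approx 0.25$)
$B{\left(A \right)} = -7$ ($B{\left(A \right)} = -3 + \left(0 - 4\right) = -3 - 4 = -7$)
$d{\left(F,R \right)} = -7 - F R$ ($d{\left(F,R \right)} = - F R - 7 = -7 - F R$)
$d{\left(o,3 \right)} 13023 = \left(-7 - \frac{1}{4} \cdot 3\right) 13023 = \left(-7 - \frac{3}{4}\right) 13023 = \left(- \frac{31}{4}\right) 13023 = - \frac{403713}{4}$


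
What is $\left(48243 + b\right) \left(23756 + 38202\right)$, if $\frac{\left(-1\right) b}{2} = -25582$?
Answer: $6159058906$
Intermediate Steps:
$b = 51164$ ($b = \left(-2\right) \left(-25582\right) = 51164$)
$\left(48243 + b\right) \left(23756 + 38202\right) = \left(48243 + 51164\right) \left(23756 + 38202\right) = 99407 \cdot 61958 = 6159058906$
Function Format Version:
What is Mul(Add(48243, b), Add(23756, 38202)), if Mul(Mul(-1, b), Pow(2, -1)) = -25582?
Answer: 6159058906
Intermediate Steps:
b = 51164 (b = Mul(-2, -25582) = 51164)
Mul(Add(48243, b), Add(23756, 38202)) = Mul(Add(48243, 51164), Add(23756, 38202)) = Mul(99407, 61958) = 6159058906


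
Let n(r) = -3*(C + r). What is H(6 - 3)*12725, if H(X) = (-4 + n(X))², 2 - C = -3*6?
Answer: 67811525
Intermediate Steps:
C = 20 (C = 2 - (-3)*6 = 2 - 1*(-18) = 2 + 18 = 20)
n(r) = -60 - 3*r (n(r) = -3*(20 + r) = -60 - 3*r)
H(X) = (-64 - 3*X)² (H(X) = (-4 + (-60 - 3*X))² = (-64 - 3*X)²)
H(6 - 3)*12725 = (64 + 3*(6 - 3))²*12725 = (64 + 3*3)²*12725 = (64 + 9)²*12725 = 73²*12725 = 5329*12725 = 67811525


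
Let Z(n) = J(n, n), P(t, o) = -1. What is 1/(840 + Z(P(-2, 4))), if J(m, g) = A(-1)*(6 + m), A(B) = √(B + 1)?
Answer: 1/840 ≈ 0.0011905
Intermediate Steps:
A(B) = √(1 + B)
J(m, g) = 0 (J(m, g) = √(1 - 1)*(6 + m) = √0*(6 + m) = 0*(6 + m) = 0)
Z(n) = 0
1/(840 + Z(P(-2, 4))) = 1/(840 + 0) = 1/840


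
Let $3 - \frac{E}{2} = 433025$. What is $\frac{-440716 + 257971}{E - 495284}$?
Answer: $\frac{60915}{453776} \approx 0.13424$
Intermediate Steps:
$E = -866044$ ($E = 6 - 866050 = -866044$)
$\frac{-440716 + 257971}{E - 495284} = \frac{-440716 + 257971}{-866044 - 495284} = - \frac{182745}{-1361328} = \left(-182745\right) \left(- \frac{1}{1361328}\right) = \frac{60915}{453776}$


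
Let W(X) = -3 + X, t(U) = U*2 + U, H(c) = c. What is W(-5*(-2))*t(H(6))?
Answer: 126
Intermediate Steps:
t(U) = 3*U (t(U) = 2*U + U = 3*U)
W(-5*(-2))*t(H(6)) = (-3 - 5*(-2))*(3*6) = (-3 + 10)*18 = 7*18 = 126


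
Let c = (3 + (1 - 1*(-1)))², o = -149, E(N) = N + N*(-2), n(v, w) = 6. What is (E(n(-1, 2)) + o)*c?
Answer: -3875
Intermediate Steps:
E(N) = -N (E(N) = N - 2*N = -N)
c = 25 (c = (3 + (1 + 1))² = (3 + 2)² = 5² = 25)
(E(n(-1, 2)) + o)*c = (-1*6 - 149)*25 = (-6 - 149)*25 = -155*25 = -3875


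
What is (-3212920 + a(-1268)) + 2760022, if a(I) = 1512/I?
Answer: -143569044/317 ≈ -4.5290e+5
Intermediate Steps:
(-3212920 + a(-1268)) + 2760022 = (-3212920 + 1512/(-1268)) + 2760022 = (-3212920 + 1512*(-1/1268)) + 2760022 = (-3212920 - 378/317) + 2760022 = -1018496018/317 + 2760022 = -143569044/317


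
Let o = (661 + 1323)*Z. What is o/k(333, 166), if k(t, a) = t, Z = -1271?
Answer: -2521664/333 ≈ -7572.6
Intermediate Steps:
o = -2521664 (o = (661 + 1323)*(-1271) = 1984*(-1271) = -2521664)
o/k(333, 166) = -2521664/333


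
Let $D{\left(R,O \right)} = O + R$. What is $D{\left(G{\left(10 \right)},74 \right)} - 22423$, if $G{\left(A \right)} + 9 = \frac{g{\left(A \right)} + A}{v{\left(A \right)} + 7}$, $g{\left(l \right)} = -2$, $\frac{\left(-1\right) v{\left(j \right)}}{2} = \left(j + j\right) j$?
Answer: $- \frac{8786702}{393} \approx -22358.0$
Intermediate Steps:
$v{\left(j \right)} = - 4 j^{2}$ ($v{\left(j \right)} = - 2 \left(j + j\right) j = - 2 \cdot 2 j j = - 2 \cdot 2 j^{2} = - 4 j^{2}$)
$G{\left(A \right)} = -9 + \frac{-2 + A}{7 - 4 A^{2}}$ ($G{\left(A \right)} = -9 + \frac{-2 + A}{- 4 A^{2} + 7} = -9 + \frac{-2 + A}{7 - 4 A^{2}}$)
$D{\left(G{\left(10 \right)},74 \right)} - 22423 = \left(74 + \frac{65 - 10 - 36 \cdot 10^{2}}{-7 + 4 \cdot 10^{2}}\right) - 22423 = \left(74 + \frac{65 - 10 - 3600}{-7 + 4 \cdot 100}\right) - 22423 = \left(74 + \frac{65 - 10 - 3600}{-7 + 400}\right) - 22423 = \left(74 + \frac{1}{393} \left(-3545\right)\right) - 22423 = \left(74 - \frac{3545}{393}\right) - 22423 = \frac{25537}{393} - 22423 = - \frac{8786702}{393}$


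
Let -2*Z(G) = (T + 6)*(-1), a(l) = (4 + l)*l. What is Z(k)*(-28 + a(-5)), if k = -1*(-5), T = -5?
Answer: -23/2 ≈ -11.500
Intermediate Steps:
k = 5
a(l) = l*(4 + l)
Z(G) = ½ (Z(G) = -(-5 + 6)*(-1)/2 = -(-1)/2 = -½*(-1) = ½)
Z(k)*(-28 + a(-5)) = (-28 - 5*(4 - 5))/2 = (-28 - 5*(-1))/2 = (-28 + 5)/2 = (½)*(-23) = -23/2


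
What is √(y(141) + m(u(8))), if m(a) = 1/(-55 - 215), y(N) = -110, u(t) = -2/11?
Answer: I*√891030/90 ≈ 10.488*I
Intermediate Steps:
u(t) = -2/11 (u(t) = -2*1/11 = -2/11)
m(a) = -1/270 (m(a) = 1/(-270) = -1/270)
√(y(141) + m(u(8))) = √(-110 - 1/270) = √(-29701/270) = I*√891030/90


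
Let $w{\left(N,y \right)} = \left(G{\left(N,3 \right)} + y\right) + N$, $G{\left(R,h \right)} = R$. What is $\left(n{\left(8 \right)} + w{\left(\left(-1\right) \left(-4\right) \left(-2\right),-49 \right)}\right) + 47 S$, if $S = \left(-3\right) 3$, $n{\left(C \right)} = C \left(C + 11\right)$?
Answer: $-336$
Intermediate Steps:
$n{\left(C \right)} = C \left(11 + C\right)$
$S = -9$
$w{\left(N,y \right)} = y + 2 N$ ($w{\left(N,y \right)} = \left(N + y\right) + N = y + 2 N$)
$\left(n{\left(8 \right)} + w{\left(\left(-1\right) \left(-4\right) \left(-2\right),-49 \right)}\right) + 47 S = \left(8 \left(11 + 8\right) - \left(49 - 2 \left(-1\right) \left(-4\right) \left(-2\right)\right)\right) + 47 \left(-9\right) = \left(8 \cdot 19 - \left(49 - 2 \cdot 4 \left(-2\right)\right)\right) - 423 = \left(152 + \left(-49 + 2 \left(-8\right)\right)\right) - 423 = \left(152 - 65\right) - 423 = 87 - 423 = -336$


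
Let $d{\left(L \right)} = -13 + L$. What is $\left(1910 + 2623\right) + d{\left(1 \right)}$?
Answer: $4521$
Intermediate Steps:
$\left(1910 + 2623\right) + d{\left(1 \right)} = \left(1910 + 2623\right) + \left(-13 + 1\right) = 4533 - 12 = 4521$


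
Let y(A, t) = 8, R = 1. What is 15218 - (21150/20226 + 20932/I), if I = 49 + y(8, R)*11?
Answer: 6957038589/461827 ≈ 15064.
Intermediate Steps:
I = 137 (I = 49 + 8*11 = 49 + 88 = 137)
15218 - (21150/20226 + 20932/I) = 15218 - (21150/20226 + 20932/137) = 15218 - (21150*(1/20226) + 20932*(1/137)) = 15218 - (3525/3371 + 20932/137) = 15218 - 1*71044697/461827 = 15218 - 71044697/461827 = 6957038589/461827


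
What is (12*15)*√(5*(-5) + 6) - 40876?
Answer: -40876 + 180*I*√19 ≈ -40876.0 + 784.6*I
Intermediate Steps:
(12*15)*√(5*(-5) + 6) - 40876 = 180*√(-25 + 6) - 40876 = 180*√(-19) - 40876 = 180*(I*√19) - 40876 = 180*I*√19 - 40876 = -40876 + 180*I*√19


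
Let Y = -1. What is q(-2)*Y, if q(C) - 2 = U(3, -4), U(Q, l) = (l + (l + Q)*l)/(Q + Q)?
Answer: -2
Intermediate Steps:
U(Q, l) = (l + l*(Q + l))/(2*Q) (U(Q, l) = (l + (Q + l)*l)/((2*Q)) = (l + l*(Q + l))*(1/(2*Q)) = (l + l*(Q + l))/(2*Q))
q(C) = 2 (q(C) = 2 + (½)*(-4)*(1 + 3 - 4)/3 = 2 + (½)*(-4)*(⅓)*0 = 2 + 0 = 2)
q(-2)*Y = 2*(-1) = -2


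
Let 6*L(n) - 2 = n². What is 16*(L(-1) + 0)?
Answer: 8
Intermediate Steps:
L(n) = ⅓ + n²/6
16*(L(-1) + 0) = 16*((⅓ + (⅙)*(-1)²) + 0) = 16*((⅓ + (⅙)*1) + 0) = 16*((⅓ + ⅙) + 0) = 16*(½ + 0) = 16*(½) = 8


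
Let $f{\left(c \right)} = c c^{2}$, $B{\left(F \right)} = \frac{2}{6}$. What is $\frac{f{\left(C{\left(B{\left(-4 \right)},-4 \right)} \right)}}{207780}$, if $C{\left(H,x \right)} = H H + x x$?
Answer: $\frac{609725}{30294324} \approx 0.020127$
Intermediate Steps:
$B{\left(F \right)} = \frac{1}{3}$ ($B{\left(F \right)} = 2 \cdot \frac{1}{6} = \frac{1}{3}$)
$C{\left(H,x \right)} = H^{2} + x^{2}$
$f{\left(c \right)} = c^{3}$
$\frac{f{\left(C{\left(B{\left(-4 \right)},-4 \right)} \right)}}{207780} = \frac{\left(\left(\frac{1}{3}\right)^{2} + \left(-4\right)^{2}\right)^{3}}{207780} = \left(\frac{1}{9} + 16\right)^{3} \cdot \frac{1}{207780} = \left(\frac{145}{9}\right)^{3} \cdot \frac{1}{207780} = \frac{3048625}{729} \cdot \frac{1}{207780} = \frac{609725}{30294324}$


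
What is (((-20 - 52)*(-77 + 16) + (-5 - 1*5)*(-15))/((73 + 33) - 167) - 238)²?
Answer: 363283600/3721 ≈ 97631.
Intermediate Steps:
(((-20 - 52)*(-77 + 16) + (-5 - 1*5)*(-15))/((73 + 33) - 167) - 238)² = ((-72*(-61) + (-5 - 5)*(-15))/(106 - 167) - 238)² = ((4392 - 10*(-15))/(-61) - 238)² = ((4392 + 150)*(-1/61) - 238)² = (4542*(-1/61) - 238)² = (-4542/61 - 238)² = (-19060/61)² = 363283600/3721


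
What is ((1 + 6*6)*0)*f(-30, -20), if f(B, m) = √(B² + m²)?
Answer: 0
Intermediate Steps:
((1 + 6*6)*0)*f(-30, -20) = ((1 + 6*6)*0)*√((-30)² + (-20)²) = ((1 + 36)*0)*√(900 + 400) = (37*0)*√1300 = 0*(10*√13) = 0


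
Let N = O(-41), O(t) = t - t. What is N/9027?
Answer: 0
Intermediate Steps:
O(t) = 0
N = 0
N/9027 = 0/9027 = 0*(1/9027) = 0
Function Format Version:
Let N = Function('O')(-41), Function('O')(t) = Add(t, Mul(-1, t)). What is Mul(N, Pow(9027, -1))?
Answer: 0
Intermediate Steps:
Function('O')(t) = 0
N = 0
Mul(N, Pow(9027, -1)) = Mul(0, Pow(9027, -1)) = Mul(0, Rational(1, 9027)) = 0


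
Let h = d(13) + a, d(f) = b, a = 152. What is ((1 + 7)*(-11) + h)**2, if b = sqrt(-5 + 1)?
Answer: 4092 + 256*I ≈ 4092.0 + 256.0*I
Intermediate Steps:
b = 2*I (b = sqrt(-4) = 2*I ≈ 2.0*I)
d(f) = 2*I
h = 152 + 2*I (h = 2*I + 152 = 152 + 2*I ≈ 152.0 + 2.0*I)
((1 + 7)*(-11) + h)**2 = ((1 + 7)*(-11) + (152 + 2*I))**2 = (8*(-11) + (152 + 2*I))**2 = (-88 + (152 + 2*I))**2 = (64 + 2*I)**2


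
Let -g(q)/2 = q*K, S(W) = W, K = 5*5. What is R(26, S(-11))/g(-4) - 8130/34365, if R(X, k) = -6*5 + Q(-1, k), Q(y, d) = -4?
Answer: -93147/229100 ≈ -0.40658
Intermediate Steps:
K = 25
g(q) = -50*q (g(q) = -2*q*25 = -50*q)
R(X, k) = -34 (R(X, k) = -6*5 - 4 = -30 - 4 = -34)
R(26, S(-11))/g(-4) - 8130/34365 = -34/((-50*(-4))) - 8130/34365 = -34/200 - 8130*1/34365 = -34*1/200 - 542/2291 = -17/100 - 542/2291 = -93147/229100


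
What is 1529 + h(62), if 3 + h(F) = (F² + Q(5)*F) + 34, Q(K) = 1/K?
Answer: 27082/5 ≈ 5416.4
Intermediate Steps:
h(F) = 31 + F² + F/5 (h(F) = -3 + ((F² + F/5) + 34) = -3 + (34 + F² + F/5) = 31 + F² + F/5)
1529 + h(62) = 1529 + (31 + 62² + (⅕)*62) = 1529 + (31 + 3844 + 62/5) = 1529 + 19437/5 = 27082/5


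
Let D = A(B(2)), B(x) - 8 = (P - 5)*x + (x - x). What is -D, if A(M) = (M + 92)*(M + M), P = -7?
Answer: 2432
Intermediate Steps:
B(x) = 8 - 12*x (B(x) = 8 + ((-7 - 5)*x + (x - x)) = 8 + (-12*x + 0) = 8 - 12*x)
A(M) = 2*M*(92 + M) (A(M) = (92 + M)*(2*M) = 2*M*(92 + M))
D = -2432 (D = 2*(8 - 12*2)*(92 + (8 - 12*2)) = 2*(8 - 24)*(92 + (8 - 24)) = 2*(-16)*(92 - 16) = 2*(-16)*76 = -2432)
-D = -1*(-2432) = 2432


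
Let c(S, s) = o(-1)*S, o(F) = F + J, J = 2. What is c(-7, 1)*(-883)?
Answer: 6181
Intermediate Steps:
o(F) = 2 + F (o(F) = F + 2 = 2 + F)
c(S, s) = S (c(S, s) = (2 - 1)*S = 1*S = S)
c(-7, 1)*(-883) = -7*(-883) = 6181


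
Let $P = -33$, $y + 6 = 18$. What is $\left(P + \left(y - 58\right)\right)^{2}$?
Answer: $6241$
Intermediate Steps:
$y = 12$ ($y = -6 + 18 = 12$)
$\left(P + \left(y - 58\right)\right)^{2} = \left(-33 + \left(12 - 58\right)\right)^{2} = \left(-33 - 46\right)^{2} = \left(-79\right)^{2} = 6241$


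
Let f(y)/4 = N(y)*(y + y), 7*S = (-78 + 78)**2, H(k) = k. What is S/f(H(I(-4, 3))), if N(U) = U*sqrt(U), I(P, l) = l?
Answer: 0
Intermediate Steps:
S = 0 (S = (-78 + 78)**2/7 = (1/7)*0**2 = (1/7)*0 = 0)
N(U) = U**(3/2)
f(y) = 8*y**(5/2) (f(y) = 4*(y**(3/2)*(y + y)) = 4*(y**(3/2)*(2*y)) = 4*(2*y**(5/2)) = 8*y**(5/2))
S/f(H(I(-4, 3))) = 0/((8*3**(5/2))) = 0/((8*(9*sqrt(3)))) = 0/((72*sqrt(3))) = 0*(sqrt(3)/216) = 0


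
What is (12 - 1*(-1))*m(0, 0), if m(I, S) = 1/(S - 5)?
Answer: -13/5 ≈ -2.6000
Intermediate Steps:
m(I, S) = 1/(-5 + S)
(12 - 1*(-1))*m(0, 0) = (12 - 1*(-1))/(-5 + 0) = (12 + 1)/(-5) = 13*(-⅕) = -13/5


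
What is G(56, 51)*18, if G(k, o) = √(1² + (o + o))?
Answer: 18*√103 ≈ 182.68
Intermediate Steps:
G(k, o) = √(1 + 2*o)
G(56, 51)*18 = √(1 + 2*51)*18 = √(1 + 102)*18 = √103*18 = 18*√103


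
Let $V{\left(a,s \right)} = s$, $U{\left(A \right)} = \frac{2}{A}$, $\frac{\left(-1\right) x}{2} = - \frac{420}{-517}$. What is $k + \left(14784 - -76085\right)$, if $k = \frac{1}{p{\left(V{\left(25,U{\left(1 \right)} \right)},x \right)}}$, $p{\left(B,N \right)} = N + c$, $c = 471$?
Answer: $\frac{22050908140}{242667} \approx 90869.0$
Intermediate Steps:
$x = - \frac{840}{517}$ ($x = - 2 \left(- \frac{420}{-517}\right) = - 2 \left(\left(-420\right) \left(- \frac{1}{517}\right)\right) = \left(-2\right) \frac{420}{517} = - \frac{840}{517} \approx -1.6248$)
$p{\left(B,N \right)} = 471 + N$ ($p{\left(B,N \right)} = N + 471 = 471 + N$)
$k = \frac{517}{242667}$ ($k = \frac{1}{471 - \frac{840}{517}} = \frac{1}{\frac{242667}{517}} = \frac{517}{242667} \approx 0.0021305$)
$k + \left(14784 - -76085\right) = \frac{517}{242667} + \left(14784 - -76085\right) = \frac{517}{242667} + \left(14784 + 76085\right) = \frac{517}{242667} + 90869 = \frac{22050908140}{242667}$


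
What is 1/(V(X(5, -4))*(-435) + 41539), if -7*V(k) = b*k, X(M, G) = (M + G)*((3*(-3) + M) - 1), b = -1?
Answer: 7/292948 ≈ 2.3895e-5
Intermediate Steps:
X(M, G) = (-10 + M)*(G + M) (X(M, G) = (G + M)*((-9 + M) - 1) = (G + M)*(-10 + M) = (-10 + M)*(G + M))
V(k) = k/7 (V(k) = -(-1)*k/7 = k/7)
1/(V(X(5, -4))*(-435) + 41539) = 1/(((5² - 10*(-4) - 10*5 - 4*5)/7)*(-435) + 41539) = 1/(((25 + 40 - 50 - 20)/7)*(-435) + 41539) = 1/(((⅐)*(-5))*(-435) + 41539) = 1/(-5/7*(-435) + 41539) = 1/(2175/7 + 41539) = 1/(292948/7) = 7/292948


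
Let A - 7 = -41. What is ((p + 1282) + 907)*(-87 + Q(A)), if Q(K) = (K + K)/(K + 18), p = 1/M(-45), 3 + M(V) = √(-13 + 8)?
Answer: -10142833/56 + 331*I*√5/56 ≈ -1.8112e+5 + 13.217*I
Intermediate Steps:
A = -34 (A = 7 - 41 = -34)
M(V) = -3 + I*√5 (M(V) = -3 + √(-13 + 8) = -3 + √(-5) = -3 + I*√5)
p = 1/(-3 + I*√5) ≈ -0.21429 - 0.15972*I
Q(K) = 2*K/(18 + K) (Q(K) = (2*K)/(18 + K) = 2*K/(18 + K))
((p + 1282) + 907)*(-87 + Q(A)) = (((-3/14 - I*√5/14) + 1282) + 907)*(-87 + 2*(-34)/(18 - 34)) = ((17945/14 - I*√5/14) + 907)*(-87 + 2*(-34)/(-16)) = (30643/14 - I*√5/14)*(-87 + 2*(-34)*(-1/16)) = (30643/14 - I*√5/14)*(-87 + 17/4) = (30643/14 - I*√5/14)*(-331/4) = -10142833/56 + 331*I*√5/56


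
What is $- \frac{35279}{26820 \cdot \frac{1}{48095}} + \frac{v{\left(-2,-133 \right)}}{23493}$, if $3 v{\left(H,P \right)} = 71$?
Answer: $- \frac{2657439635215}{42005484} \approx -63264.0$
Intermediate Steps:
$v{\left(H,P \right)} = \frac{71}{3}$ ($v{\left(H,P \right)} = \frac{1}{3} \cdot 71 = \frac{71}{3}$)
$- \frac{35279}{26820 \cdot \frac{1}{48095}} + \frac{v{\left(-2,-133 \right)}}{23493} = - \frac{35279}{26820 \cdot \frac{1}{48095}} + \frac{71}{3 \cdot 23493} = - \frac{35279}{26820 \cdot \frac{1}{48095}} + \frac{71}{3} \cdot \frac{1}{23493} = - \frac{35279}{\frac{5364}{9619}} + \frac{71}{70479} = \left(-35279\right) \frac{9619}{5364} + \frac{71}{70479} = - \frac{339348701}{5364} + \frac{71}{70479} = - \frac{2657439635215}{42005484}$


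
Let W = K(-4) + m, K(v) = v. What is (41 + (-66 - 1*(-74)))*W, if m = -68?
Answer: -3528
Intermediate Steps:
W = -72 (W = -4 - 68 = -72)
(41 + (-66 - 1*(-74)))*W = (41 + (-66 - 1*(-74)))*(-72) = (41 + (-66 + 74))*(-72) = (41 + 8)*(-72) = 49*(-72) = -3528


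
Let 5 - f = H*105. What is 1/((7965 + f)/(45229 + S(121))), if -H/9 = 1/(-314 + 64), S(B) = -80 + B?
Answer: 2263500/398311 ≈ 5.6827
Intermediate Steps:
H = 9/250 (H = -9/(-314 + 64) = -9/(-250) = -9*(-1/250) = 9/250 ≈ 0.036000)
f = 61/50 (f = 5 - 9*105/250 = 5 - 1*189/50 = 5 - 189/50 = 61/50 ≈ 1.2200)
1/((7965 + f)/(45229 + S(121))) = 1/((7965 + 61/50)/(45229 + (-80 + 121))) = 1/(398311/(50*(45229 + 41))) = 1/((398311/50)/45270) = 1/((398311/50)*(1/45270)) = 1/(398311/2263500) = 2263500/398311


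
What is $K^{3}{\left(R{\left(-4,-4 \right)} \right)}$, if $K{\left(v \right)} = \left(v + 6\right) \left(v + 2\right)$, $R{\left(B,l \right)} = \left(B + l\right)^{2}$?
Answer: $98611128000$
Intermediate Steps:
$K{\left(v \right)} = \left(2 + v\right) \left(6 + v\right)$ ($K{\left(v \right)} = \left(6 + v\right) \left(2 + v\right) = \left(2 + v\right) \left(6 + v\right)$)
$K^{3}{\left(R{\left(-4,-4 \right)} \right)} = \left(12 + \left(\left(-4 - 4\right)^{2}\right)^{2} + 8 \left(-4 - 4\right)^{2}\right)^{3} = \left(12 + \left(\left(-8\right)^{2}\right)^{2} + 8 \left(-8\right)^{2}\right)^{3} = \left(12 + 64^{2} + 8 \cdot 64\right)^{3} = \left(12 + 4096 + 512\right)^{3} = 4620^{3} = 98611128000$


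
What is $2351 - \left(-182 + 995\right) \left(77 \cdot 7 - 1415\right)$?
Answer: $714539$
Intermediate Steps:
$2351 - \left(-182 + 995\right) \left(77 \cdot 7 - 1415\right) = 2351 - 813 \left(539 - 1415\right) = 2351 - 813 \left(-876\right) = 2351 - -712188 = 2351 + 712188 = 714539$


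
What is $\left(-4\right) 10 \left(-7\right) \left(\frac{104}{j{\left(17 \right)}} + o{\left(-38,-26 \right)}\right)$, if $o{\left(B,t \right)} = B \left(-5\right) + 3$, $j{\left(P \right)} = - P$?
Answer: $\frac{889560}{17} \approx 52327.0$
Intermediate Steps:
$o{\left(B,t \right)} = 3 - 5 B$ ($o{\left(B,t \right)} = - 5 B + 3 = 3 - 5 B$)
$\left(-4\right) 10 \left(-7\right) \left(\frac{104}{j{\left(17 \right)}} + o{\left(-38,-26 \right)}\right) = \left(-4\right) 10 \left(-7\right) \left(\frac{104}{\left(-1\right) 17} + \left(3 - -190\right)\right) = \left(-40\right) \left(-7\right) \left(\frac{104}{-17} + \left(3 + 190\right)\right) = 280 \left(104 \left(- \frac{1}{17}\right) + 193\right) = 280 \left(- \frac{104}{17} + 193\right) = 280 \cdot \frac{3177}{17} = \frac{889560}{17}$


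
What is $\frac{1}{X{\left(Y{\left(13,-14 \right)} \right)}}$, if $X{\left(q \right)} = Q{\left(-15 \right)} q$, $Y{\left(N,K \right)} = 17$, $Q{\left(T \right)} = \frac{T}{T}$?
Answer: $\frac{1}{17} \approx 0.058824$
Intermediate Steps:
$Q{\left(T \right)} = 1$
$X{\left(q \right)} = q$ ($X{\left(q \right)} = 1 q = q$)
$\frac{1}{X{\left(Y{\left(13,-14 \right)} \right)}} = \frac{1}{17}$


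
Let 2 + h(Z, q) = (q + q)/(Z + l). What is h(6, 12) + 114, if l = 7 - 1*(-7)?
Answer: 566/5 ≈ 113.20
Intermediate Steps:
l = 14 (l = 7 + 7 = 14)
h(Z, q) = -2 + 2*q/(14 + Z) (h(Z, q) = -2 + (q + q)/(Z + 14) = -2 + (2*q)/(14 + Z) = -2 + 2*q/(14 + Z))
h(6, 12) + 114 = 2*(-14 + 12 - 1*6)/(14 + 6) + 114 = 2*(-14 + 12 - 6)/20 + 114 = 2*(1/20)*(-8) + 114 = -⅘ + 114 = 566/5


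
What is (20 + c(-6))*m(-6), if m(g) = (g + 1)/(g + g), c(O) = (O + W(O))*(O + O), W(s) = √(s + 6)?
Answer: 115/3 ≈ 38.333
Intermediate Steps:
W(s) = √(6 + s)
c(O) = 2*O*(O + √(6 + O)) (c(O) = (O + √(6 + O))*(O + O) = (O + √(6 + O))*(2*O) = 2*O*(O + √(6 + O)))
m(g) = (1 + g)/(2*g) (m(g) = (1 + g)/((2*g)) = (1 + g)*(1/(2*g)) = (1 + g)/(2*g))
(20 + c(-6))*m(-6) = (20 + 2*(-6)*(-6 + √(6 - 6)))*((½)*(1 - 6)/(-6)) = (20 + 2*(-6)*(-6 + √0))*((½)*(-⅙)*(-5)) = (20 + 2*(-6)*(-6 + 0))*(5/12) = (20 + 2*(-6)*(-6))*(5/12) = (20 + 72)*(5/12) = 92*(5/12) = 115/3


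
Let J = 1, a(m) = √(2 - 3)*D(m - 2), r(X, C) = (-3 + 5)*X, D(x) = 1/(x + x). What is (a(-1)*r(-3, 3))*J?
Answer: I ≈ 1.0*I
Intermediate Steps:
D(x) = 1/(2*x)
r(X, C) = 2*X
a(m) = I/(2*(-2 + m)) (a(m) = √(2 - 3)*(1/(2*(m - 2))) = √(-1)*(1/(2*(-2 + m))) = I*(1/(2*(-2 + m))) = I/(2*(-2 + m)))
(a(-1)*r(-3, 3))*J = ((I/(2*(-2 - 1)))*(2*(-3)))*1 = (((½)*I/(-3))*(-6))*1 = (((½)*I*(-⅓))*(-6))*1 = (-I/6*(-6))*1 = I*1 = I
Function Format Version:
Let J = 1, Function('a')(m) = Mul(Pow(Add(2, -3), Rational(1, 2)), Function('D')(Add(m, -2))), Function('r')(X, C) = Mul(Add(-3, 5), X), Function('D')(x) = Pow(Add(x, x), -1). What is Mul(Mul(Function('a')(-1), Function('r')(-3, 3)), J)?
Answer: I ≈ Mul(1.0000, I)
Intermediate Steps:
Function('D')(x) = Mul(Rational(1, 2), Pow(x, -1)) (Function('D')(x) = Pow(Mul(2, x), -1) = Mul(Rational(1, 2), Pow(x, -1)))
Function('r')(X, C) = Mul(2, X)
Function('a')(m) = Mul(Rational(1, 2), I, Pow(Add(-2, m), -1)) (Function('a')(m) = Mul(Pow(Add(2, -3), Rational(1, 2)), Mul(Rational(1, 2), Pow(Add(m, -2), -1))) = Mul(Pow(-1, Rational(1, 2)), Mul(Rational(1, 2), Pow(Add(-2, m), -1))) = Mul(I, Mul(Rational(1, 2), Pow(Add(-2, m), -1))) = Mul(Rational(1, 2), I, Pow(Add(-2, m), -1)))
Mul(Mul(Function('a')(-1), Function('r')(-3, 3)), J) = Mul(Mul(Mul(Rational(1, 2), I, Pow(Add(-2, -1), -1)), Mul(2, -3)), 1) = Mul(Mul(Mul(Rational(1, 2), I, Pow(-3, -1)), -6), 1) = Mul(Mul(Mul(Rational(1, 2), I, Rational(-1, 3)), -6), 1) = Mul(Mul(Mul(Rational(-1, 6), I), -6), 1) = Mul(I, 1) = I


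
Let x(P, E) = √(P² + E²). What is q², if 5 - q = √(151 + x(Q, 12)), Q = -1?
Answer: (5 - √(151 + √145))² ≈ 60.354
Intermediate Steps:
x(P, E) = √(E² + P²)
q = 5 - √(151 + √145) (q = 5 - √(151 + √(12² + (-1)²)) = 5 - √(151 + √(144 + 1)) = 5 - √(151 + √145) ≈ -7.7688)
q² = (5 - √(151 + √145))²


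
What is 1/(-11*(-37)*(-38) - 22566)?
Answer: -1/38032 ≈ -2.6294e-5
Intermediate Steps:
1/(-11*(-37)*(-38) - 22566) = 1/(407*(-38) - 22566) = 1/(-15466 - 22566) = 1/(-38032) = -1/38032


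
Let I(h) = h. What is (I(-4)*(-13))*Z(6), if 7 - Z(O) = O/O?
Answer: 312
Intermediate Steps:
Z(O) = 6 (Z(O) = 7 - O/O = 7 - 1*1 = 7 - 1 = 6)
(I(-4)*(-13))*Z(6) = -4*(-13)*6 = 52*6 = 312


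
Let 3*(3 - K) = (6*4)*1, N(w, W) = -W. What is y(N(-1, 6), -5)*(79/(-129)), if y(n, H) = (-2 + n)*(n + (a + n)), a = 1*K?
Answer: -10744/129 ≈ -83.287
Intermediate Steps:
K = -5 (K = 3 - 6*4/3 = 3 - 8 = -5)
a = -5 (a = 1*(-5) = -5)
y(n, H) = (-5 + 2*n)*(-2 + n) (y(n, H) = (-2 + n)*(n + (-5 + n)) = (-2 + n)*(-5 + 2*n) = (-5 + 2*n)*(-2 + n))
y(N(-1, 6), -5)*(79/(-129)) = (10 - (-9)*6 + 2*(-1*6)²)*(79/(-129)) = (10 - 9*(-6) + 2*(-6)²)*(79*(-1/129)) = (10 + 54 + 2*36)*(-79/129) = (10 + 54 + 72)*(-79/129) = 136*(-79/129) = -10744/129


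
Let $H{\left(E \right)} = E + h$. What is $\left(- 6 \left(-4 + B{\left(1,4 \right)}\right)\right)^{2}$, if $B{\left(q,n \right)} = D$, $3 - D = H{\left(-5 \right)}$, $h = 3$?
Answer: $36$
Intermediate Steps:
$H{\left(E \right)} = 3 + E$ ($H{\left(E \right)} = E + 3 = 3 + E$)
$D = 5$ ($D = 3 - \left(3 - 5\right) = 3 - -2 = 3 + 2 = 5$)
$B{\left(q,n \right)} = 5$
$\left(- 6 \left(-4 + B{\left(1,4 \right)}\right)\right)^{2} = \left(- 6 \left(-4 + 5\right)\right)^{2} = \left(\left(-6\right) 1\right)^{2} = \left(-6\right)^{2} = 36$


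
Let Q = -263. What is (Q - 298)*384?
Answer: -215424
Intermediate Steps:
(Q - 298)*384 = (-263 - 298)*384 = -561*384 = -215424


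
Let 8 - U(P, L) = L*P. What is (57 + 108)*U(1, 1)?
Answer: 1155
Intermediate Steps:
U(P, L) = 8 - L*P
(57 + 108)*U(1, 1) = (57 + 108)*(8 - 1*1*1) = 165*(8 - 1) = 165*7 = 1155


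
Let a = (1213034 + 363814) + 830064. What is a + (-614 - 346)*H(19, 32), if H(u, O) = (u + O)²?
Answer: -90048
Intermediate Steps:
a = 2406912 (a = 1576848 + 830064 = 2406912)
H(u, O) = (O + u)²
a + (-614 - 346)*H(19, 32) = 2406912 + (-614 - 346)*(32 + 19)² = 2406912 - 960*51² = 2406912 - 960*2601 = 2406912 - 2496960 = -90048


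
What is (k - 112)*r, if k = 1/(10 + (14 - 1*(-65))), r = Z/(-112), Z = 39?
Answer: 388713/9968 ≈ 38.996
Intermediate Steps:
r = -39/112 (r = 39/(-112) = 39*(-1/112) = -39/112 ≈ -0.34821)
k = 1/89 (k = 1/(10 + (14 + 65)) = 1/(10 + 79) = 1/89 ≈ 0.011236)
(k - 112)*r = (1/89 - 112)*(-39/112) = -9967/89*(-39/112) = 388713/9968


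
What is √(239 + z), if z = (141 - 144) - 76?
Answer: 4*√10 ≈ 12.649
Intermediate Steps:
z = -79 (z = -3 - 76 = -79)
√(239 + z) = √(239 - 79) = √160 = 4*√10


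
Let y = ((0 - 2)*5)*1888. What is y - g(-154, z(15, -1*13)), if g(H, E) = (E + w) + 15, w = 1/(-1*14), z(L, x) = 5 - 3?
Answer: -264557/14 ≈ -18897.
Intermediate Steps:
z(L, x) = 2
y = -18880 (y = -2*5*1888 = -10*1888 = -18880)
w = -1/14 (w = 1/(-14) = -1/14 ≈ -0.071429)
g(H, E) = 209/14 + E (g(H, E) = (E - 1/14) + 15 = (-1/14 + E) + 15 = 209/14 + E)
y - g(-154, z(15, -1*13)) = -18880 - (209/14 + 2) = -18880 - 1*237/14 = -18880 - 237/14 = -264557/14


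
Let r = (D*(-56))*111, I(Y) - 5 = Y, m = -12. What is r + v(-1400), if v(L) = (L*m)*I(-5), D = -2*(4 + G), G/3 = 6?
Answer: 273504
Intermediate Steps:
G = 18 (G = 3*6 = 18)
I(Y) = 5 + Y
D = -44 (D = -2*(4 + 18) = -2*22 = -44)
v(L) = 0 (v(L) = (L*(-12))*(5 - 5) = -12*L*0 = 0)
r = 273504 (r = -44*(-56)*111 = 2464*111 = 273504)
r + v(-1400) = 273504 + 0 = 273504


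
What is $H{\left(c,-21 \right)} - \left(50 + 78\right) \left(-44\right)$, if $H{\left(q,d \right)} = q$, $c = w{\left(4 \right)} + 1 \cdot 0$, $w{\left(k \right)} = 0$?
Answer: $5632$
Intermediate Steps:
$c = 0$ ($c = 0 + 1 \cdot 0 = 0 + 0 = 0$)
$H{\left(c,-21 \right)} - \left(50 + 78\right) \left(-44\right) = 0 - \left(50 + 78\right) \left(-44\right) = 0 - 128 \left(-44\right) = 0 - -5632 = 0 + 5632 = 5632$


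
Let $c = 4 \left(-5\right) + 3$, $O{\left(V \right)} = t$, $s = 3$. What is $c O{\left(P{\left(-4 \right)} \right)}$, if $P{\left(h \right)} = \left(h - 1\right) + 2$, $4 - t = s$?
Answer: $-17$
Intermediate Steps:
$t = 1$ ($t = 4 - 3 = 1$)
$P{\left(h \right)} = 1 + h$ ($P{\left(h \right)} = \left(-1 + h\right) + 2 = 1 + h$)
$O{\left(V \right)} = 1$
$c = -17$ ($c = -20 + 3 = -17$)
$c O{\left(P{\left(-4 \right)} \right)} = \left(-17\right) 1 = -17$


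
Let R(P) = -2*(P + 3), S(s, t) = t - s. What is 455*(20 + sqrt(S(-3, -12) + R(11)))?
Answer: 9100 + 455*I*sqrt(37) ≈ 9100.0 + 2767.7*I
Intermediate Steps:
R(P) = -6 - 2*P (R(P) = -2*(3 + P) = -(6 + 2*P) = -6 - 2*P)
455*(20 + sqrt(S(-3, -12) + R(11))) = 455*(20 + sqrt((-12 - 1*(-3)) + (-6 - 2*11))) = 455*(20 + sqrt((-12 + 3) + (-6 - 22))) = 455*(20 + sqrt(-9 - 28)) = 455*(20 + sqrt(-37)) = 455*(20 + I*sqrt(37)) = 9100 + 455*I*sqrt(37)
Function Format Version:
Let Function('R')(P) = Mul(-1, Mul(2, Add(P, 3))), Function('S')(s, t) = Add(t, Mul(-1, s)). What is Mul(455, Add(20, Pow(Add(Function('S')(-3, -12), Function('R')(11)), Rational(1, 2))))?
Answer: Add(9100, Mul(455, I, Pow(37, Rational(1, 2)))) ≈ Add(9100.0, Mul(2767.7, I))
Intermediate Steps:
Function('R')(P) = Add(-6, Mul(-2, P)) (Function('R')(P) = Mul(-1, Mul(2, Add(3, P))) = Mul(-1, Add(6, Mul(2, P))) = Add(-6, Mul(-2, P)))
Mul(455, Add(20, Pow(Add(Function('S')(-3, -12), Function('R')(11)), Rational(1, 2)))) = Mul(455, Add(20, Pow(Add(Add(-12, Mul(-1, -3)), Add(-6, Mul(-2, 11))), Rational(1, 2)))) = Mul(455, Add(20, Pow(Add(Add(-12, 3), Add(-6, -22)), Rational(1, 2)))) = Mul(455, Add(20, Pow(Add(-9, -28), Rational(1, 2)))) = Mul(455, Add(20, Pow(-37, Rational(1, 2)))) = Mul(455, Add(20, Mul(I, Pow(37, Rational(1, 2))))) = Add(9100, Mul(455, I, Pow(37, Rational(1, 2))))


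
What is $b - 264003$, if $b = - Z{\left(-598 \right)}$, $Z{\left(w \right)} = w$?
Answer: $-263405$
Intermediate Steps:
$b = 598$ ($b = \left(-1\right) \left(-598\right) = 598$)
$b - 264003 = 598 - 264003 = -263405$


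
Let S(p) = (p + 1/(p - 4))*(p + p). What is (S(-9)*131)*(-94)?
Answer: -26154936/13 ≈ -2.0119e+6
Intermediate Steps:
S(p) = 2*p*(p + 1/(-4 + p)) (S(p) = (p + 1/(-4 + p))*(2*p) = 2*p*(p + 1/(-4 + p)))
(S(-9)*131)*(-94) = ((2*(-9)*(1 + (-9)² - 4*(-9))/(-4 - 9))*131)*(-94) = ((2*(-9)*(1 + 81 + 36)/(-13))*131)*(-94) = ((2*(-9)*(-1/13)*118)*131)*(-94) = ((2124/13)*131)*(-94) = (278244/13)*(-94) = -26154936/13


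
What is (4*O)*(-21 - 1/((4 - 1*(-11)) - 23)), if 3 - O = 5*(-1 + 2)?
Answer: 167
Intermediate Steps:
O = -2 (O = 3 - 5*(-1 + 2) = 3 - 5 = -2)
(4*O)*(-21 - 1/((4 - 1*(-11)) - 23)) = (4*(-2))*(-21 - 1/((4 - 1*(-11)) - 23)) = -8*(-21 - 1/((4 + 11) - 23)) = -8*(-21 - 1/(15 - 23)) = -8*(-21 - 1/(-8)) = -8*(-21 - 1*(-⅛)) = -8*(-21 + ⅛) = -8*(-167/8) = 167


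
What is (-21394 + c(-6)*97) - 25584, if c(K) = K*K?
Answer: -43486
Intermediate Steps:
c(K) = K**2
(-21394 + c(-6)*97) - 25584 = (-21394 + (-6)**2*97) - 25584 = (-21394 + 36*97) - 25584 = (-21394 + 3492) - 25584 = -17902 - 25584 = -43486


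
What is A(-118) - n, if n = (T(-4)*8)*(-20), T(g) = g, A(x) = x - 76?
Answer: -834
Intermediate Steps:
A(x) = -76 + x
n = 640 (n = -4*8*(-20) = -32*(-20) = 640)
A(-118) - n = (-76 - 118) - 1*640 = -194 - 640 = -834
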